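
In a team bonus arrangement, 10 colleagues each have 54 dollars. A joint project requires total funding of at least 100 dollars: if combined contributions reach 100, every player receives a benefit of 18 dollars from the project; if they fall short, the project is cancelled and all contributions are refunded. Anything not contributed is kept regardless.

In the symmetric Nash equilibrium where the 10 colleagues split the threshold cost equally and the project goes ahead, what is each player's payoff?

62 dollars

Equal share of the threshold: 100/10 = 10.
At this profile no one gains by cutting their contribution: any cut drops the total below 100, the project is cancelled, contributions are refunded, and the deviator ends with 54, which is less than 54 − 10 + 18 = 62. Contributing more than 10 just wastes the excess. So contributing exactly 10 is a best response.
Each player's payoff: 54 − 10 + 18 = 62.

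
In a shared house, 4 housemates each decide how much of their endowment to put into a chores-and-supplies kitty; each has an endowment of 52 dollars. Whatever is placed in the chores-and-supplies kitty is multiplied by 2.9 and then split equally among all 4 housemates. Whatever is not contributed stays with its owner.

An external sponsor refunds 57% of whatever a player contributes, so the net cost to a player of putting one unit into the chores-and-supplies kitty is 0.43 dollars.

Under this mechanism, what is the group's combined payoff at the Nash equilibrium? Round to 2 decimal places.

With the mechanism, a contributed unit returns (2.9/4) / 0.43 = 1.6860 per unit of net cost to the contributor — now above 1 — so contributing fully is weakly dominant for every player.
At the Nash equilibrium everyone contributes 52. Group total payoff = 4 × (52 × 0.57 + 2.9 × 52) = 721.76.

721.76 dollars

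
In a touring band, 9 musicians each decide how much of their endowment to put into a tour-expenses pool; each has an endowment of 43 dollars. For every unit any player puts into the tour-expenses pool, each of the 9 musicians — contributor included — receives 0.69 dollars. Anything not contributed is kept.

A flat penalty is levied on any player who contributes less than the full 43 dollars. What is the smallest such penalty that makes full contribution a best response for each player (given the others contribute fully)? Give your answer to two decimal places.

Given the others contribute fully, the best deviation is to contribute 0 (any partial contribution still incurs the fine and gives up units whose private return 0.69 is below 1).
Deviating from 43 to 0 saves 43 dollars but forfeits the deviator's share of the drop in the tour-expenses pool: 0.69 × 43 = 29.67.
So the deviation gain is 43 − 29.67 = 13.33, and the fine must be at least 13.33 dollars to wipe it out.

13.33 dollars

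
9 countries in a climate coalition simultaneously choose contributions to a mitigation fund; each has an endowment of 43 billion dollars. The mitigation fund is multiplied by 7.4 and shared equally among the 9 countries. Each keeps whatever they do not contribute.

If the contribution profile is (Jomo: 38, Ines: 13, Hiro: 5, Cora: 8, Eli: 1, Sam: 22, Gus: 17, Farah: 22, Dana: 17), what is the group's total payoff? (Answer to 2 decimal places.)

Total contributed: 38 + 13 + 5 + 8 + 1 + 22 + 17 + 22 + 17 = 143; total kept: 9 × 43 − 143 = 244.
The mitigation fund pays out 7.4 × 143 = 1058.20 in aggregate.
Group total = 244 + 1058.20 = 1302.20.

1302.20 billion dollars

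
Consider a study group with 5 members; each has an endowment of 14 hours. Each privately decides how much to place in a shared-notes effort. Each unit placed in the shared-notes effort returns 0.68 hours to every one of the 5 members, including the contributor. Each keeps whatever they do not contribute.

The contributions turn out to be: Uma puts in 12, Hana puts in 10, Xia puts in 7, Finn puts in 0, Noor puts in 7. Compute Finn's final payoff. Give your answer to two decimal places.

Total contributed: 12 + 10 + 7 + 0 + 7 = 36.
Each receives 0.68 × 36 = 24.48 from the shared-notes effort.
Finn keeps 14 − 0 = 14, so Finn's payoff is 14 + 24.48 = 38.48.

38.48 hours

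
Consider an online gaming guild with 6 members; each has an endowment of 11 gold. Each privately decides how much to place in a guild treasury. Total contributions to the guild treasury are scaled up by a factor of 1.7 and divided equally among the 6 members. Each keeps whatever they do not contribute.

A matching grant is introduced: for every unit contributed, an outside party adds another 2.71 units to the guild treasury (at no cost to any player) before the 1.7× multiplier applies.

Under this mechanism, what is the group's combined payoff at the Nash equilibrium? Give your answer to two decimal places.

416.26 gold

With the mechanism, a contributed unit returns 1.7 × 3.71 / 6 = 1.0512 per unit of net cost to the contributor — now above 1 — so contributing fully is weakly dominant for every player.
At the Nash equilibrium everyone contributes 11. Group total payoff = 1.7 × 3.71 × 66 = 416.26.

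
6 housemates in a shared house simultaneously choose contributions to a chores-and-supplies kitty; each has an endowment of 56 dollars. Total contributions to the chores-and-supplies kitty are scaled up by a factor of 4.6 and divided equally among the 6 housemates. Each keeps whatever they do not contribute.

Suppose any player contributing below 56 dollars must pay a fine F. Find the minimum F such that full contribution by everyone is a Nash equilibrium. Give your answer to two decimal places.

Given the others contribute fully, the best deviation is to contribute 0 (any partial contribution still incurs the fine and gives up units whose private return 0.7667 is below 1).
Deviating from 56 to 0 saves 56 dollars but forfeits the deviator's share of the drop in the chores-and-supplies kitty: 4.6/6 × 56 = 42.93.
So the deviation gain is 56 − 42.93 = 13.07, and the fine must be at least 13.07 dollars to wipe it out.

13.07 dollars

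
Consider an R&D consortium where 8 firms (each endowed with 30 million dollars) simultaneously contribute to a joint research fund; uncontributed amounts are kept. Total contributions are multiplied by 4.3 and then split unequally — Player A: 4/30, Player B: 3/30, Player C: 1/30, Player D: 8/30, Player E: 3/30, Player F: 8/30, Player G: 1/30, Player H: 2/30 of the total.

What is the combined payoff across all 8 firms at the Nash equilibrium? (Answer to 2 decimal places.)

438.00 million dollars

For player j, contributing a unit is worthwhile iff 4.3 × (j's share) ≥ 1, i.e. iff j's share is at least 0.2326.
Player D and Player F are above the threshold, contributing 30 each; the remaining 6 contribute 0. Total contributed: 60.
The joint research fund pays out 4.3 × 60 = 258.00 in total (split across the unequal shares, but the aggregate is all that matters for the group sum).
The 6 free-riders keep 30 each, adding 180. Group total = 180 + 258.00 = 438.00.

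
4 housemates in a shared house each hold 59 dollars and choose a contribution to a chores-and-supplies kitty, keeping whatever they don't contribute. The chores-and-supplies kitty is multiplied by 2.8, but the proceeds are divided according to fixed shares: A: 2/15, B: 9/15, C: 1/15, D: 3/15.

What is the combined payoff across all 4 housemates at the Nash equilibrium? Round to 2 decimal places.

Each unit j contributes comes back to j as 2.8 × (j's share), so j prefers to contribute only if that share exceeds 1/2.8 = 0.3571; otherwise keeping the unit dominates.
B alone (share 9/15) is above the threshold, contributing 59; the remaining 3 contribute 0. Total contributed: 59.
The chores-and-supplies kitty pays out 2.8 × 59 = 165.20 in total (split across the unequal shares, but the aggregate is all that matters for the group sum).
The 3 free-riders keep 59 each, adding 177. Group total = 177 + 165.20 = 342.20.

342.20 dollars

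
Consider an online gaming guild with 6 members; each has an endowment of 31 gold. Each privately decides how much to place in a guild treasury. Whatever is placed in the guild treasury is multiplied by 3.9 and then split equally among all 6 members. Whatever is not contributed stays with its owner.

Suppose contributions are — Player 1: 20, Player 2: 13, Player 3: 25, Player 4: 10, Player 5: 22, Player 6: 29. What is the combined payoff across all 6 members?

531.10 gold

Total contributed: 20 + 13 + 25 + 10 + 22 + 29 = 119; total kept: 6 × 31 − 119 = 67.
The guild treasury pays out 3.9 × 119 = 464.10 in aggregate.
Group total = 67 + 464.10 = 531.10.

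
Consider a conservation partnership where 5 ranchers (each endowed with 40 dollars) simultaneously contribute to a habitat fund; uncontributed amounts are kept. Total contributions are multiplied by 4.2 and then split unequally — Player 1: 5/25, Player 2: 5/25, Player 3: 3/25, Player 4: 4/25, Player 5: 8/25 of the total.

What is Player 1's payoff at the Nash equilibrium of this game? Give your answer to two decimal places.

Each unit j contributes comes back to j as 4.2 × (j's share), so j prefers to contribute only if that share exceeds 1/4.2 = 0.2381; otherwise keeping the unit dominates.
Player 5 alone (share 8/25) is above the threshold, contributing 40; the remaining 4 contribute 0. Total contributed: 40.
Player 1 keeps 40 and receives 4.2 × 40 × 5/25 = 33.60 from the habitat fund, for a payoff of 73.60.

73.60 dollars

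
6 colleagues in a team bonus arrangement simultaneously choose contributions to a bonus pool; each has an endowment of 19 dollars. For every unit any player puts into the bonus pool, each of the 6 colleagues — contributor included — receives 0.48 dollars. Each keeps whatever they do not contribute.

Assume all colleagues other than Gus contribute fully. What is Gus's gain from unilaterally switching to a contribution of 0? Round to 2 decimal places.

Switching from a contribution of 19 to 0 lets Gus keep an extra 19 dollars, but lowers the bonus pool by 19, which costs Gus their own share of that drop: 0.48 × 19 = 9.12.
Net gain = 19 − 9.12 = 9.88. The private return per contributed unit (0.48) is below 1, so free-riding is indeed the best response regardless of what the others do.

9.88 dollars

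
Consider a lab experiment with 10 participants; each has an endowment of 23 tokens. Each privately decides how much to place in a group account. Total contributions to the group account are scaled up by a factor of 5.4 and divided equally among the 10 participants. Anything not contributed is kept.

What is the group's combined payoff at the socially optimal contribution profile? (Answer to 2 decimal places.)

1242.00 tokens

Each contributed unit returns 5.400 to the group as a whole (0.5400 to each of 10 players), which exceeds 1, so the social optimum is full contribution: group total = 5.400 × 230 = 1242.00.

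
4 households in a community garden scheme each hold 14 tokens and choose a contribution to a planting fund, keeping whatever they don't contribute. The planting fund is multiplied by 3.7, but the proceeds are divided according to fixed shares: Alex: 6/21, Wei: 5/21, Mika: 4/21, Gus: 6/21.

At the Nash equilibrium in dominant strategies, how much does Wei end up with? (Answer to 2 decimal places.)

38.67 tokens

A player with share s gets back 3.7·s per unit contributed, so full contribution is dominant for anyone with s > 1/3.7 = 0.2703 and zero contribution is dominant for anyone below.
Alex and Gus are above the threshold, contributing 14 each; the remaining 2 contribute 0. Total contributed: 28.
Wei keeps 14 and receives 3.7 × 28 × 5/21 = 24.67 from the planting fund, for a payoff of 38.67.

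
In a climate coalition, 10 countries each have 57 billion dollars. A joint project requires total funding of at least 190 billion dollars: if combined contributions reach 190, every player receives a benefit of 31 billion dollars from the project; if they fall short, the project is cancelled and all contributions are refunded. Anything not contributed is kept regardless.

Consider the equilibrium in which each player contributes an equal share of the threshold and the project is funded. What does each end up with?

Equal share of the threshold: 190/10 = 19.
At this profile no one gains by cutting their contribution: any cut drops the total below 190, the project is cancelled, contributions are refunded, and the deviator ends with 57, which is less than 57 − 19 + 31 = 69. Contributing more than 19 just wastes the excess. So contributing exactly 19 is a best response.
Each player's payoff: 57 − 19 + 31 = 69.

69 billion dollars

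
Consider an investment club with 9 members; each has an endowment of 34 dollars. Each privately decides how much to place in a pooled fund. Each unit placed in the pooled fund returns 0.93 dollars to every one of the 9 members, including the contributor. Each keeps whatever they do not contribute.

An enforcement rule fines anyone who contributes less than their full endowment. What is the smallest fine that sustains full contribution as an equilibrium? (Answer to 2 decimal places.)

Given the others contribute fully, the best deviation is to contribute 0 (any partial contribution still incurs the fine and gives up units whose private return 0.93 is below 1).
Deviating from 34 to 0 saves 34 dollars but forfeits the deviator's share of the drop in the pooled fund: 0.93 × 34 = 31.62.
So the deviation gain is 34 − 31.62 = 2.38, and the fine must be at least 2.38 dollars to wipe it out.

2.38 dollars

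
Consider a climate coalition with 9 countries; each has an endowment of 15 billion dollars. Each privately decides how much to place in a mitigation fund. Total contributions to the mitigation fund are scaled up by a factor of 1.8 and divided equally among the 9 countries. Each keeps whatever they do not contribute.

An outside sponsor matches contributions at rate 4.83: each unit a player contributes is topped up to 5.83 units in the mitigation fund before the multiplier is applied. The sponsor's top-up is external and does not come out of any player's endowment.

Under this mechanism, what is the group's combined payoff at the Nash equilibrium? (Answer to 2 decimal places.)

Under the mechanism each unit contributed yields 1.8 × 5.83 / 9 = 1.1660 back to its contributor per unit of net cost, which exceeds 1, making full contribution the dominant choice for everyone.
So the Nash equilibrium is full contribution by all 9; the group earns 1.8 × 5.83 × 135 = 1416.69.

1416.69 billion dollars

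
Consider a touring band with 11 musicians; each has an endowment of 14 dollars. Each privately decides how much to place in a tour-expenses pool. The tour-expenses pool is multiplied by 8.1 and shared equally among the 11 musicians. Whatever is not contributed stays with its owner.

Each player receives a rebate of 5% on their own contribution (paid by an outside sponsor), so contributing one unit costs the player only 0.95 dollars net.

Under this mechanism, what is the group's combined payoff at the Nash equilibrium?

154.00 dollars

Even with the mechanism, each unit contributed returns only (8.1/11) / 0.95 = 0.7751 per unit of net cost, so contributing nothing is still dominant.
Everyone keeps their endowment and the group total is 11 × 14 = 154.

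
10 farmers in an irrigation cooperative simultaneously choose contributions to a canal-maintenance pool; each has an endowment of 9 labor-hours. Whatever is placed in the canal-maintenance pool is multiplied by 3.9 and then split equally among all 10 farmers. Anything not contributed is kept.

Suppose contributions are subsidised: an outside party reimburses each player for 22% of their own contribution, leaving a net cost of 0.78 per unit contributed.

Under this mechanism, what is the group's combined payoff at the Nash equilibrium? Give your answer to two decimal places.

90.00 labor-hours

The effective private return is (3.9/10) / 0.78 = 0.5000, which is still under 1, so the mechanism doesn't change anyone's dominant strategy: zero contribution.
At the Nash equilibrium no one contributes; group total payoff = 10 × 9 = 90.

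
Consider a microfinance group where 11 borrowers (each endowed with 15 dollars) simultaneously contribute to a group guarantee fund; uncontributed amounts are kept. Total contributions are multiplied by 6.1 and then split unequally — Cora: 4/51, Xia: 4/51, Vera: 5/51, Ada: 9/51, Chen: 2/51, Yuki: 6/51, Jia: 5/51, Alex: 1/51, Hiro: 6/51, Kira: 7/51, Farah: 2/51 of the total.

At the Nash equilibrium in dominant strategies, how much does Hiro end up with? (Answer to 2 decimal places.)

Each unit j contributes comes back to j as 6.1 × (j's share), so j prefers to contribute only if that share exceeds 1/6.1 = 0.1639; otherwise keeping the unit dominates.
Ada alone (share 9/51) is above the threshold, contributing 15; the remaining 10 contribute 0. Total contributed: 15.
Hiro keeps 15 and receives 6.1 × 15 × 6/51 = 10.76 from the group guarantee fund, for a payoff of 25.76.

25.76 dollars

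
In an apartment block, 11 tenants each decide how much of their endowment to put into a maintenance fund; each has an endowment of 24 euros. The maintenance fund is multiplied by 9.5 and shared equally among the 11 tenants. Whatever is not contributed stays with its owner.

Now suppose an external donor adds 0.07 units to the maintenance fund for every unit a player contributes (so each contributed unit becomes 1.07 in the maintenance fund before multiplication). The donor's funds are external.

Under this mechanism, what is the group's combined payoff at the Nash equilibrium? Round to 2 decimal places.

With the mechanism, a contributed unit returns 9.5 × 1.07 / 11 = 0.9241 per unit of net cost — still below 1 — so contributing 0 remains dominant for every player.
At the Nash equilibrium no one contributes; group total payoff = 11 × 24 = 264.

264.00 euros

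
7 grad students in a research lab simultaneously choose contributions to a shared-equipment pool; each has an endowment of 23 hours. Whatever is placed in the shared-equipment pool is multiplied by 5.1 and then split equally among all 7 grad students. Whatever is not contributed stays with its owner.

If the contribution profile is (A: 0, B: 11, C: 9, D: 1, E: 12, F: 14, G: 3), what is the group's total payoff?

Total contributed: 0 + 11 + 9 + 1 + 12 + 14 + 3 = 50; total kept: 7 × 23 − 50 = 111.
The shared-equipment pool pays out 5.1 × 50 = 255.00 in aggregate.
Group total = 111 + 255.00 = 366.00.

366.00 hours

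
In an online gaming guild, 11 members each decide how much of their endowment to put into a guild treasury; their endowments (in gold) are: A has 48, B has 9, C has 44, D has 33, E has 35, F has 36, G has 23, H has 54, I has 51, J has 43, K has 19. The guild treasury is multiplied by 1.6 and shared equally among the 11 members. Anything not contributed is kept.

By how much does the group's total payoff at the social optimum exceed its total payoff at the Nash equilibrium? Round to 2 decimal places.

237.00 gold

The private return per contributed unit is 1.6/11 = 0.1455 < 1 for every player regardless of endowment, so the Nash equilibrium is zero contribution and the group total is Σ E_j = 48 + 9 + 44 + 33 + 35 + 36 + 23 + 54 + 51 + 43 + 19 = 395.
Each contributed unit returns 1.600 to the group, so the social optimum is full contribution by everyone: group total = 1.600 × 395 = 632.00.
Efficiency loss = (1.600 − 1) × 395 = 237.00.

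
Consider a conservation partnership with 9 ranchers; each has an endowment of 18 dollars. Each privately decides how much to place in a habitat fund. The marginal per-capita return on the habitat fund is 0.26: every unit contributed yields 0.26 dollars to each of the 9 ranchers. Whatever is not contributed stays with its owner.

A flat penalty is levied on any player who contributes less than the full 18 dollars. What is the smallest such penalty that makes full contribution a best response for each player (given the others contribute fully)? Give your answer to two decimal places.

Given the others contribute fully, the best deviation is to contribute 0 (any partial contribution still incurs the fine and gives up units whose private return 0.26 is below 1).
Deviating from 18 to 0 saves 18 dollars but forfeits the deviator's share of the drop in the habitat fund: 0.26 × 18 = 4.68.
So the deviation gain is 18 − 4.68 = 13.32, and the fine must be at least 13.32 dollars to wipe it out.

13.32 dollars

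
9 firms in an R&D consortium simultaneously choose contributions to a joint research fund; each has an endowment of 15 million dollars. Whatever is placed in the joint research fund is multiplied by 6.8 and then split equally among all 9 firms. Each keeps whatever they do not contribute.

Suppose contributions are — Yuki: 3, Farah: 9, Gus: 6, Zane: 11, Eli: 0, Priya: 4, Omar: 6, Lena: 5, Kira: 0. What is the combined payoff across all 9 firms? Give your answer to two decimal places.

390.20 million dollars

Total contributed: 3 + 9 + 6 + 11 + 0 + 4 + 6 + 5 + 0 = 44; total kept: 9 × 15 − 44 = 91.
The joint research fund pays out 6.8 × 44 = 299.20 in aggregate.
Group total = 91 + 299.20 = 390.20.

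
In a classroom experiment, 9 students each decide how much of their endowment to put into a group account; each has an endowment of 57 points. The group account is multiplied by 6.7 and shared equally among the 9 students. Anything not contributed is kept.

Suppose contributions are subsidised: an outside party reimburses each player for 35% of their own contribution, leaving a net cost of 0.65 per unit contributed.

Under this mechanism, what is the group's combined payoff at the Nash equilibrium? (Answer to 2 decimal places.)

With the mechanism, a contributed unit returns (6.7/9) / 0.65 = 1.1453 per unit of net cost to the contributor — now above 1 — so contributing fully is weakly dominant for every player.
So the Nash equilibrium is full contribution by all 9; the group earns 9 × (57 × 0.35 + 6.7 × 57) = 3616.65.

3616.65 points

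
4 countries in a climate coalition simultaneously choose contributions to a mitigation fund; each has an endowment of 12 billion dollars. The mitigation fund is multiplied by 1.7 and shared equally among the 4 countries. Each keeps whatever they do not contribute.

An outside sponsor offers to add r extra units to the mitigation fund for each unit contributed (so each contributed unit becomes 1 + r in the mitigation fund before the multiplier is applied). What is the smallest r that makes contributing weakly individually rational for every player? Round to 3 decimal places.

1.353

With matching at rate r, one contributed unit becomes (1 + r) in the mitigation fund and returns 1.7 × (1 + r) / 4 to the contributor.
Setting this equal to 1: 1 + r = 4/1.7 = 2.3529.
So the minimum matching rate is r = 2.3529 − 1 = 1.353.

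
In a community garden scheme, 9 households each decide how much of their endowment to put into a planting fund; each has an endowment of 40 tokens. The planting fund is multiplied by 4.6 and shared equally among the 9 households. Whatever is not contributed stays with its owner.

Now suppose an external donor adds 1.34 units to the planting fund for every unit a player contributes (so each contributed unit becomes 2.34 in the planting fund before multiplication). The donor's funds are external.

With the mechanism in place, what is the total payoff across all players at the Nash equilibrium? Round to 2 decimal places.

3875.04 tokens

Under the mechanism each unit contributed yields 4.6 × 2.34 / 9 = 1.1960 back to its contributor per unit of net cost, which exceeds 1, making full contribution the dominant choice for everyone.
So the Nash equilibrium is full contribution by all 9; the group earns 4.6 × 2.34 × 360 = 3875.04.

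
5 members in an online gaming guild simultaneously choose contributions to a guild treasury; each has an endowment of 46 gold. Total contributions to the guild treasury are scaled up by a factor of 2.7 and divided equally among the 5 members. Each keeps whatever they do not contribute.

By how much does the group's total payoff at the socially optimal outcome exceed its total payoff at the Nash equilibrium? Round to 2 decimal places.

391.00 gold

Each contributed unit returns 2.7/5 = 0.5400 to its contributor — below 1 — so contributing 0 is dominant for every player. At the Nash equilibrium everyone keeps their 46, and the group total is 5 × 46 = 230.
Each contributed unit returns 2.700 to the group as a whole (0.5400 to each of 5 players), which exceeds 1, so the social optimum is full contribution: group total = 2.700 × 230 = 621.00.
Efficiency loss = 621.00 − 230 = 391.00.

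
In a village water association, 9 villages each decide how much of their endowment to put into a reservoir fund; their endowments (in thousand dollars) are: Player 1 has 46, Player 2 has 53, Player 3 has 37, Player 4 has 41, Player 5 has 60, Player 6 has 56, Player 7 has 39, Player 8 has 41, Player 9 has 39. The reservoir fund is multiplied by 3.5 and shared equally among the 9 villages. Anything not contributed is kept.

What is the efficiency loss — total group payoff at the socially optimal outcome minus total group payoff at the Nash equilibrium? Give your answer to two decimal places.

1030.00 thousand dollars

The private return per contributed unit is 3.5/9 = 0.3889 < 1 for every player regardless of endowment, so the Nash equilibrium is zero contribution and the group total is Σ E_j = 46 + 53 + 37 + 41 + 60 + 56 + 39 + 41 + 39 = 412.
Each contributed unit returns 3.500 to the group, so the social optimum is full contribution by everyone: group total = 3.500 × 412 = 1442.00.
Efficiency loss = (3.500 − 1) × 412 = 1030.00.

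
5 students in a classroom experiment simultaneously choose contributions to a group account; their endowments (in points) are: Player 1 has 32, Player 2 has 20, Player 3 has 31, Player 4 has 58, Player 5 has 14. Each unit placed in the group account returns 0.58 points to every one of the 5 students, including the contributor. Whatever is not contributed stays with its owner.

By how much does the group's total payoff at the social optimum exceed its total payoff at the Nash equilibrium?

294.50 points

The private return per contributed unit is 0.58 < 1 for everyone, so the Nash equilibrium is zero contribution and the group total is Σ E_j = 32 + 20 + 31 + 58 + 14 = 155.
Each contributed unit returns 2.900 to the group, so the social optimum is full contribution by everyone: group total = 2.900 × 155 = 449.50.
Efficiency loss = (2.900 − 1) × 155 = 294.50.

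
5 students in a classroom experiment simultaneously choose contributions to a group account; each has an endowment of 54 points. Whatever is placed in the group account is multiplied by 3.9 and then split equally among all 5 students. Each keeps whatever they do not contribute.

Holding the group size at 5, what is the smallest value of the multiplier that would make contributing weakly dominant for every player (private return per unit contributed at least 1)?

5

A contributed unit returns (multiplier)/5 to its contributor.
This reaches 1 exactly when the multiplier is 5.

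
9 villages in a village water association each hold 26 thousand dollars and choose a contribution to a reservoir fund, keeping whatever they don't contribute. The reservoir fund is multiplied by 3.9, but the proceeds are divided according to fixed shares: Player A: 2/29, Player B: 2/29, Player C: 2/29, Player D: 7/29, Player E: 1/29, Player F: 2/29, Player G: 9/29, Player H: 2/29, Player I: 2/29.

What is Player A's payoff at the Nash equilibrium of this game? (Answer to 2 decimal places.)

Player j's private return per contributed unit is 3.9 × (j's share). Contributing is weakly dominant for j when that share is at least 1/3.9 = 0.2564, and contributing 0 is dominant otherwise.
Player G alone (share 9/29) is above the threshold, contributing 26; the remaining 8 contribute 0. Total contributed: 26.
Player A keeps 26 and receives 3.9 × 26 × 2/29 = 6.99 from the reservoir fund, for a payoff of 32.99.

32.99 thousand dollars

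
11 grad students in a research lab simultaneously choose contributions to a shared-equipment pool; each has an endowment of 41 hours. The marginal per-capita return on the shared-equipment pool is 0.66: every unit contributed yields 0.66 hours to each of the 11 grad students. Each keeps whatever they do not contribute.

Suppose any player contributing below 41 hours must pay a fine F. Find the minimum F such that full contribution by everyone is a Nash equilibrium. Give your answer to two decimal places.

13.94 hours

Given the others contribute fully, the best deviation is to contribute 0 (any partial contribution still incurs the fine and gives up units whose private return 0.66 is below 1).
Deviating from 41 to 0 saves 41 hours but forfeits the deviator's share of the drop in the shared-equipment pool: 0.66 × 41 = 27.06.
So the deviation gain is 41 − 27.06 = 13.94, and the fine must be at least 13.94 hours to wipe it out.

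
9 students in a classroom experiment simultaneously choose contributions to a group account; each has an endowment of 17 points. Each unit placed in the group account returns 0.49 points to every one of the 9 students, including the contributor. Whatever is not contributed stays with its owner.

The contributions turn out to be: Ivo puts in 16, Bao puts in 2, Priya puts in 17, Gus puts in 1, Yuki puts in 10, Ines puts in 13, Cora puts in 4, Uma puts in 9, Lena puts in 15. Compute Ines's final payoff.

Total contributed: 16 + 2 + 17 + 1 + 10 + 13 + 4 + 9 + 15 = 87.
Each receives 0.49 × 87 = 42.63 from the group account.
Ines keeps 17 − 13 = 4, so Ines's payoff is 4 + 42.63 = 46.63.

46.63 points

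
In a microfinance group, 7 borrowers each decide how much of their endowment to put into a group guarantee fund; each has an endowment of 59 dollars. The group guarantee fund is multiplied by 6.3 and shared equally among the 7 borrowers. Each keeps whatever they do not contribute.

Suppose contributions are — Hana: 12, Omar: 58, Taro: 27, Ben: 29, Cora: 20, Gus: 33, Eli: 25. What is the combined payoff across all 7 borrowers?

Total contributed: 12 + 58 + 27 + 29 + 20 + 33 + 25 = 204; total kept: 7 × 59 − 204 = 209.
The group guarantee fund pays out 6.3 × 204 = 1285.20 in aggregate.
Group total = 209 + 1285.20 = 1494.20.

1494.20 dollars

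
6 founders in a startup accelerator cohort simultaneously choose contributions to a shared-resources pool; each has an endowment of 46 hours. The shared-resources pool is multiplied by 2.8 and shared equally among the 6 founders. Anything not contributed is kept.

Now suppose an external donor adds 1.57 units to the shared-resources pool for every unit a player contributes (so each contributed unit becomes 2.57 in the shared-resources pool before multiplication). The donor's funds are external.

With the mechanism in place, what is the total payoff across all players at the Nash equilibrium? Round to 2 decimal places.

With the mechanism, a contributed unit returns 2.8 × 2.57 / 6 = 1.1993 per unit of net cost to the contributor — now above 1 — so contributing fully is weakly dominant for every player.
At the Nash equilibrium everyone contributes 46. Group total payoff = 2.8 × 2.57 × 276 = 1986.10.

1986.10 hours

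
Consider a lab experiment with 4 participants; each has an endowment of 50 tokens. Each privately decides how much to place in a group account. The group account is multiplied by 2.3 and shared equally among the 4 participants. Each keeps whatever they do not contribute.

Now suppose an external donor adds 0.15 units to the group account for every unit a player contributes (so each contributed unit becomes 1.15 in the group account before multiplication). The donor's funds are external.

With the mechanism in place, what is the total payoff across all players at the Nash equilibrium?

200.00 tokens

The effective private return is 2.3 × 1.15 / 4 = 0.6613, which is still under 1, so the mechanism doesn't change anyone's dominant strategy: zero contribution.
Everyone keeps their endowment and the group total is 4 × 50 = 200.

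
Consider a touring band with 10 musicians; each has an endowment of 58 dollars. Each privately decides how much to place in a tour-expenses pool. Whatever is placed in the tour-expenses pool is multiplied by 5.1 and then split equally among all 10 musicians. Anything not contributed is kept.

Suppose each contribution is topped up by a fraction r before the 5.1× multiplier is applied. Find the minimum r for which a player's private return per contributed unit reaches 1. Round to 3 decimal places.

0.961

With matching at rate r, one contributed unit becomes (1 + r) in the tour-expenses pool and returns 5.1 × (1 + r) / 10 to the contributor.
Setting this equal to 1: 1 + r = 10/5.1 = 1.9608.
So the minimum matching rate is r = 1.9608 − 1 = 0.961.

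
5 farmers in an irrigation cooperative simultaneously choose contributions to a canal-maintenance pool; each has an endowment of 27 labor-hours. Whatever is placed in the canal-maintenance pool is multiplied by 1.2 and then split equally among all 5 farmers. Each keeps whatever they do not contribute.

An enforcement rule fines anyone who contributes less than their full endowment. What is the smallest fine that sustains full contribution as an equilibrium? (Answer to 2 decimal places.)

Given the others contribute fully, the best deviation is to contribute 0 (any partial contribution still incurs the fine and gives up units whose private return 0.2400 is below 1).
Deviating from 27 to 0 saves 27 labor-hours but forfeits the deviator's share of the drop in the canal-maintenance pool: 1.2/5 × 27 = 6.48.
So the deviation gain is 27 − 6.48 = 20.52, and the fine must be at least 20.52 labor-hours to wipe it out.

20.52 labor-hours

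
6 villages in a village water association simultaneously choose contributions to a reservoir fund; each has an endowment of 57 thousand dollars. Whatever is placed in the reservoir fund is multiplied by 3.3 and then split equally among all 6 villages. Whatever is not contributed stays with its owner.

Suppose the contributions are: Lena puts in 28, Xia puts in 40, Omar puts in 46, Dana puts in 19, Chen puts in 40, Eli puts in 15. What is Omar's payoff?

Total contributed: 28 + 40 + 46 + 19 + 40 + 15 = 188.
Each receives 3.3 × 188 / 6 = 103.40 from the reservoir fund.
Omar keeps 57 − 46 = 11, so Omar's payoff is 11 + 103.40 = 114.40.

114.40 thousand dollars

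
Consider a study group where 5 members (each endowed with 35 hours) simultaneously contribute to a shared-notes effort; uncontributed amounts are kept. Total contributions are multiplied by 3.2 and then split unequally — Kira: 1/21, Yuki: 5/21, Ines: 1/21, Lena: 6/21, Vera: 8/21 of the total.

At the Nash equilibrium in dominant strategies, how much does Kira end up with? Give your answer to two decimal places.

40.33 hours

For player j, contributing a unit is worthwhile iff 3.2 × (j's share) ≥ 1, i.e. iff j's share is at least 0.3125.
Vera alone (share 8/21) is above the threshold, contributing 35; the remaining 4 contribute 0. Total contributed: 35.
Kira keeps 35 and receives 3.2 × 35 × 1/21 = 5.33 from the shared-notes effort, for a payoff of 40.33.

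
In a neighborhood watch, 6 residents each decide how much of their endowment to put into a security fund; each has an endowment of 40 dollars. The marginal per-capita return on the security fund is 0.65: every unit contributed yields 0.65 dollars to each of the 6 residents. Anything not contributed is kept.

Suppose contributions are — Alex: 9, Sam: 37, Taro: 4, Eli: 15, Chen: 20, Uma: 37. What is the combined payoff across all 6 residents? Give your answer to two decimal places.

Total contributed: 9 + 37 + 4 + 15 + 20 + 37 = 122; total kept: 6 × 40 − 122 = 118.
The security fund pays out 0.65 × 6 × 122 = 475.80 in aggregate.
Group total = 118 + 475.80 = 593.80.

593.80 dollars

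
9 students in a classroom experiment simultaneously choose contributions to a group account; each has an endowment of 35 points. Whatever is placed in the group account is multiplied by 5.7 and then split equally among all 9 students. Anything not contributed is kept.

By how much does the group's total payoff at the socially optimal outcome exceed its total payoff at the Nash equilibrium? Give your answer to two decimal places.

Each contributed unit returns 5.7/9 = 0.6333 to its contributor — below 1 — so contributing 0 is dominant for every player. At the Nash equilibrium everyone keeps their 35, and the group total is 9 × 35 = 315.
Each contributed unit returns 5.700 to the group as a whole (0.6333 to each of 9 players), which exceeds 1, so the social optimum is full contribution: group total = 5.700 × 315 = 1795.50.
Efficiency loss = 1795.50 − 315 = 1480.50.

1480.50 points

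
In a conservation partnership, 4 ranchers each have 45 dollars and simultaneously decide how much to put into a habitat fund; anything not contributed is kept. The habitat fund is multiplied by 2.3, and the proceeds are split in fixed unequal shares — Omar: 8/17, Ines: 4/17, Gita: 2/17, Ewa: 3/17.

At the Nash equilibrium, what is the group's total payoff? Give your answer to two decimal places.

Player j's private return per contributed unit is 2.3 × (j's share). Contributing is weakly dominant for j when that share is at least 1/2.3 = 0.4348, and contributing 0 is dominant otherwise.
The only share above 0.4348 is Omar's 8/17, contributing 45; the remaining 3 contribute 0. Total contributed: 45.
The habitat fund pays out 2.3 × 45 = 103.50 in total (split across the unequal shares, but the aggregate is all that matters for the group sum).
The 3 free-riders keep 45 each, adding 135. Group total = 135 + 103.50 = 238.50.

238.50 dollars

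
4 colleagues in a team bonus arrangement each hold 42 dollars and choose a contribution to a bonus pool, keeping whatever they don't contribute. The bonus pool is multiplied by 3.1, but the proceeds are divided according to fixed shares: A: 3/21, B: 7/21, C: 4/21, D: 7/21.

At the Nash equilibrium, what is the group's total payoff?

344.40 dollars

Player j's private return per contributed unit is 3.1 × (j's share). Contributing is weakly dominant for j when that share is at least 1/3.1 = 0.3226, and contributing 0 is dominant otherwise.
B and D are above the threshold, contributing 42 each; the remaining 2 contribute 0. Total contributed: 84.
The bonus pool pays out 3.1 × 84 = 260.40 in total (split across the unequal shares, but the aggregate is all that matters for the group sum).
The 2 free-riders keep 42 each, adding 84. Group total = 84 + 260.40 = 344.40.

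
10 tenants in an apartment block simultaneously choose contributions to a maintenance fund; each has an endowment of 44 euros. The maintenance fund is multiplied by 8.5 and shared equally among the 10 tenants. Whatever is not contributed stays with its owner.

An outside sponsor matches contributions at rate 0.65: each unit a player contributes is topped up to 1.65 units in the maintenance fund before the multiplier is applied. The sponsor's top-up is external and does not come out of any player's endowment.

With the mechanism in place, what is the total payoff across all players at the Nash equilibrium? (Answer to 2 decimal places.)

Under the mechanism each unit contributed yields 8.5 × 1.65 / 10 = 1.4025 back to its contributor per unit of net cost, which exceeds 1, making full contribution the dominant choice for everyone.
So the Nash equilibrium is full contribution by all 10; the group earns 8.5 × 1.65 × 440 = 6171.00.

6171.00 euros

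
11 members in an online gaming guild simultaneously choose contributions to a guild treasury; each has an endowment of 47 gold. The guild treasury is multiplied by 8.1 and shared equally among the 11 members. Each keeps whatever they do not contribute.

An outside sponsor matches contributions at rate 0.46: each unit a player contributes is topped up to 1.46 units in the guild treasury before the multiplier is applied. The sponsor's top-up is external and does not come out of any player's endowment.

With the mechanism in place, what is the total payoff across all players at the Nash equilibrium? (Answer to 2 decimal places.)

With the mechanism, a contributed unit returns 8.1 × 1.46 / 11 = 1.0751 per unit of net cost to the contributor — now above 1 — so contributing fully is weakly dominant for every player.
So the Nash equilibrium is full contribution by all 11; the group earns 8.1 × 1.46 × 517 = 6114.04.

6114.04 gold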